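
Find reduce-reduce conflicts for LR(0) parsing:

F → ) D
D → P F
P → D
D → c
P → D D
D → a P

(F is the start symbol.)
Yes — I3: [F → ) D .] vs [P → D .]; I10: [P → D .] vs [P → D D .]

A reduce-reduce conflict occurs when an LR(0) state has two complete items [A → α .] and [B → β .] — both call for a reduction, and with no lookahead the parser cannot choose between them.

Augment with F' → F and build the canonical LR(0) collection (I0 = CLOSURE({[F' → . F]}), then GOTO on every symbol after a dot until no new states appear). It has 11 states:
  I0: { [F → . ) D], [F' → . F] }  — shift
  I1: { [D → . P F], [D → . a P], [D → . c], [F → ) . D], [P → . D D], [P → . D] }  — shift
  I2: { [F' → F .] }  — accept
  I3: { [D → . P F], [D → . a P], [D → . c], [F → ) D .], [P → . D D], [P → . D], [P → D . D], [P → D .] }  — shift, 2 reduces
  I4: { [D → P . F], [F → . ) D] }  — shift
  I5: { [D → . P F], [D → . a P], [D → . c], [D → a . P], [P → . D D], [P → . D] }  — shift
  I6: { [D → c .] }  — reduce
  I7: { [D → . P F], [D → . a P], [D → . c], [P → . D D], [P → . D], [P → D . D], [P → D .] }  — shift, reduce
  I8: { [D → P . F], [D → a P .], [F → . ) D] }  — shift, reduce
  I9: { [D → P F .] }  — reduce
  I10: { [D → . P F], [D → . a P], [D → . c], [P → . D D], [P → . D], [P → D . D], [P → D .], [P → D D .] }  — shift, 2 reduces

I3 contains complete items [F → ) D .], [P → D .] — reduce-reduce conflict.
I10 contains complete items [P → D .], [P → D D .] — reduce-reduce conflict.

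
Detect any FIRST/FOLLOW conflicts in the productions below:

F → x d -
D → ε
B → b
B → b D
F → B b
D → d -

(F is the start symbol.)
A FIRST/FOLLOW conflict occurs when a non-terminal N has a nullable alternative N → β (β ⇒* ε) and another alternative N → α with FIRST(α) ∩ FOLLOW(N) ≠ ∅: on such a lookahead the parser cannot decide between expanding α and letting N vanish via β.

Nullable non-terminals: D.

D: nullable alternative(s) D → ε; FOLLOW(D) = { 'b' }
  D → ε: FIRST \ {ε} = { } — this is the only nullable alternative, skip
  D → d -: FIRST \ {ε} = { 'd' } — disjoint from FOLLOW(D)

B, F have no nullable alternative, so no FIRST/FOLLOW check is needed there.

No FIRST/FOLLOW conflicts found.

Answer: No FIRST/FOLLOW conflicts.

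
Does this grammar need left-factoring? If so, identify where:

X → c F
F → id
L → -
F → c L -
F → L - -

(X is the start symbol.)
No, left-factoring is not needed

Left-factoring is needed when two productions for the same non-terminal
share a common prefix on the right-hand side.

Productions for F:
  F → id
  F → c L -
  F → L - -

No common prefixes found.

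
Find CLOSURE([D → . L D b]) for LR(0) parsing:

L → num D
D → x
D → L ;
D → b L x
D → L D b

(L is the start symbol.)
{ [D → . L D b], [L → . num D] }

To compute CLOSURE, for each item [A → α.Bβ] where B is a non-terminal, add [B → .γ] for all productions B → γ; repeat for the newly added items until nothing changes.

Start with: [D → . L D b]
  [D → . L D b] has the dot before L: add [L → . num D]
No further items can be added.

CLOSURE = { [D → . L D b], [L → . num D] }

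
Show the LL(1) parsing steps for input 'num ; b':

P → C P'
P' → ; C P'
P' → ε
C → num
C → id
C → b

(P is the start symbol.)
Stack is shown with the top on the left.

Stack     Input      Action
---------------------------
P $       num ; b $  output P → C P'
C P' $    num ; b $  output C → num
num P' $  num ; b $  match 'num'
P' $      ; b $      output P' → ; C P'
; C P' $  ; b $      match ';'
C P' $    b $        output C → b
b P' $    b $        match 'b'
P' $      $          output P' → ε
$         $          accept

The string is accepted.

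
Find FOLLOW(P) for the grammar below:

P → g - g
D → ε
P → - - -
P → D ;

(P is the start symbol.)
{ $ }

To compute FOLLOW(P), find every occurrence of P on a right-hand side N → α P β: add FIRST(β) \ {ε}, and if β is empty or nullable also add FOLLOW(N). Iterate to a fixed point.

P is the start symbol, so $ ∈ FOLLOW(P).
P does not occur on any right-hand side.

Taking the union: FOLLOW(P) = { $ }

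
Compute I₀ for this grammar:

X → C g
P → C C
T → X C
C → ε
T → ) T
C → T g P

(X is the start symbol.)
First, augment the grammar with X' → X
I₀ = CLOSURE({ [X' → . X] }):
  [X' → . X] has the dot before X: add [X → . C g]
  [X → . C g] has the dot before C: add [C → .], [C → . T g P]
  [C → . T g P] has the dot before T: add [T → . X C], [T → . ) T]
No further items can be added.

I₀ = { [C → . T g P], [C → .], [T → . ) T], [T → . X C], [X → . C g], [X' → . X] }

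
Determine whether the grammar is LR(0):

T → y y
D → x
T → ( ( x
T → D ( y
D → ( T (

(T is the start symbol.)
No. Reduce-reduce conflict: [D → x .] and [T → ( ( x .]

Augment with T' → T and build the canonical LR(0) collection (I0 = CLOSURE({[T' → . T]}), then GOTO on every symbol after a dot until no new states appear). It has 13 states:
  I0: { [D → . ( T (], [D → . x], [T → . ( ( x], [T → . D ( y], [T → . y y], [T' → . T] }  — shift
  I1: { [D → ( . T (], [D → . ( T (], [D → . x], [T → ( . ( x], [T → . ( ( x], [T → . D ( y], [T → . y y] }  — shift
  I2: { [T → D . ( y] }  — shift
  I3: { [T' → T .] }  — accept
  I4: { [D → x .] }  — reduce
  I5: { [T → y . y] }  — shift
  I6: { [T → y y .] }  — reduce
  I7: { [T → D ( . y] }  — shift
  I8: { [T → D ( y .] }  — reduce
  I9: { [D → ( . T (], [D → . ( T (], [D → . x], [T → ( ( . x], [T → ( . ( x], [T → . ( ( x], [T → . D ( y], [T → . y y] }  — shift
  I10: { [D → ( T . (] }  — shift
  I11: { [D → ( T ( .] }  — reduce
  I12: { [D → x .], [T → ( ( x .] }  — 2 reduces

Conflict in state I12:
  Reduce-reduce conflict: [D → x .] and [T → ( ( x .]
So the grammar is NOT LR(0).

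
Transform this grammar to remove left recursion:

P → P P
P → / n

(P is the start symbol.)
P → / n P'
P' → P P'
P' → ε

P is directly left-recursive. The standard transformation for
  A → A α₁ | ... | A α_m | β₁ | ... | β_n
is
  A  → β₁ A' | ... | β_n A'
  A' → α₁ A' | ... | α_m A' | ε

P → / n becomes P → / n P'
P → P P becomes P' → P P'
Add P' → ε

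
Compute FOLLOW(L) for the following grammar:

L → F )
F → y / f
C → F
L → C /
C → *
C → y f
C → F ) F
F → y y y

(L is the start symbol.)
{ $ }

L is the start symbol, so $ ∈ FOLLOW(L).
L does not occur on any right-hand side.

Taking the union: FOLLOW(L) = { $ }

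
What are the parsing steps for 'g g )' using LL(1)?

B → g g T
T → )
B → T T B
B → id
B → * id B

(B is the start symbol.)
Stack is shown with the top on the left.

Stack    Input    Action
------------------------
B $      g g ) $  output B → g g T
g g T $  g g ) $  match 'g'
g T $    g ) $    match 'g'
T $      ) $      output T → )
) $      ) $      match ')'
$        $        accept

The string is accepted.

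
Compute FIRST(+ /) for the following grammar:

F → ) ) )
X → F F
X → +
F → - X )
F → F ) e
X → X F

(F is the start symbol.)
To compute FIRST(+ /), process the symbols left to right:
Symbol + is a terminal. Add '+' and stop.
FIRST(+ /) = { '+' }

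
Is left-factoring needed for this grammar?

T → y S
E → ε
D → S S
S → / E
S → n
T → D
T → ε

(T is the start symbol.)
Left-factoring is needed when two productions for the same non-terminal
share a common prefix on the right-hand side.

Productions for T:
  T → y S
  T → D
  T → ε
Productions for S:
  S → / E
  S → n

No common prefixes found.

Answer: No, left-factoring is not needed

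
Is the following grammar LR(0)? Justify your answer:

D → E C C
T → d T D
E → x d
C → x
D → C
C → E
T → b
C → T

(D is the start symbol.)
A grammar is LR(0) if no state in the canonical LR(0) collection has:
  - both a shift item (dot before a terminal) and a complete item (shift-reduce conflict), or
  - two or more complete items (reduce-reduce conflict; the accept item [D' → D .] counts as a complete item here).

Augment with D' → D and build the canonical LR(0) collection (I0 = CLOSURE({[D' → . D]}), then GOTO on every symbol after a dot until no new states appear). It has 14 states:
  I0: { [C → . E], [C → . T], [C → . x], [D → . C], [D → . E C C], [D' → . D], [E → . x d], [T → . b], [T → . d T D] }  — shift
  I1: { [D → C .] }  — reduce
  I2: { [D' → D .] }  — accept
  I3: { [C → . E], [C → . T], [C → . x], [C → E .], [D → E . C C], [E → . x d], [T → . b], [T → . d T D] }  — shift, reduce
  I4: { [C → T .] }  — reduce
  I5: { [T → b .] }  — reduce
  I6: { [T → . b], [T → . d T D], [T → d . T D] }  — shift
  I7: { [C → x .], [E → x . d] }  — shift, reduce
  I8: { [E → x d .] }  — reduce
  I9: { [C → . E], [C → . T], [C → . x], [D → . C], [D → . E C C], [E → . x d], [T → . b], [T → . d T D], [T → d T . D] }  — shift
  I10: { [T → d T D .] }  — reduce
  I11: { [C → . E], [C → . T], [C → . x], [D → E C . C], [E → . x d], [T → . b], [T → . d T D] }  — shift
  I12: { [C → E .] }  — reduce
  I13: { [D → E C C .] }  — reduce

Conflict in state I3:
  Shift-reduce conflict between [C → E .] and [C → . x]
So the grammar is NOT LR(0).

Answer: No. Shift-reduce conflict between [C → E .] and [C → . x]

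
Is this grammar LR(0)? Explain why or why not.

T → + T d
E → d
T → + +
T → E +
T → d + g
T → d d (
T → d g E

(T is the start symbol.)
No. Shift-reduce conflict between [E → d .] and [T → d . + g]

Augment with T' → T and build the canonical LR(0) collection (I0 = CLOSURE({[T' → . T]}), then GOTO on every symbol after a dot until no new states appear). It has 16 states:
  I0: { [E → . d], [T → . + +], [T → . + T d], [T → . E +], [T → . d + g], [T → . d d (], [T → . d g E], [T' → . T] }  — shift
  I1: { [E → . d], [T → + . +], [T → + . T d], [T → . + +], [T → . + T d], [T → . E +], [T → . d + g], [T → . d d (], [T → . d g E] }  — shift
  I2: { [T → E . +] }  — shift
  I3: { [T' → T .] }  — accept
  I4: { [E → d .], [T → d . + g], [T → d . d (], [T → d . g E] }  — shift, reduce
  I5: { [T → d + . g] }  — shift
  I6: { [T → d d . (] }  — shift
  I7: { [E → . d], [T → d g . E] }  — shift
  I8: { [T → d g E .] }  — reduce
  I9: { [E → d .] }  — reduce
  I10: { [T → d d ( .] }  — reduce
  I11: { [T → d + g .] }  — reduce
  I12: { [T → E + .] }  — reduce
  I13: { [E → . d], [T → + + .], [T → + . +], [T → + . T d], [T → . + +], [T → . + T d], [T → . E +], [T → . d + g], [T → . d d (], [T → . d g E] }  — shift, reduce
  I14: { [T → + T . d] }  — shift
  I15: { [T → + T d .] }  — reduce

Conflict in state I4:
  Shift-reduce conflict between [E → d .] and [T → d . + g]
So the grammar is NOT LR(0).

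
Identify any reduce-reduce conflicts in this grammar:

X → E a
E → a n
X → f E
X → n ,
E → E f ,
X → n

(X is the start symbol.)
No reduce-reduce conflicts

Augment with X' → X and build the canonical LR(0) collection (I0 = CLOSURE({[X' → . X]}), then GOTO on every symbol after a dot until no new states appear). It has 12 states:
  I0: { [E → . E f ,], [E → . a n], [X → . E a], [X → . f E], [X → . n ,], [X → . n], [X' → . X] }  — shift
  I1: { [E → E . f ,], [X → E . a] }  — shift
  I2: { [X' → X .] }  — accept
  I3: { [E → a . n] }  — shift
  I4: { [E → . E f ,], [E → . a n], [X → f . E] }  — shift
  I5: { [X → n . ,], [X → n .] }  — shift, reduce
  I6: { [X → n , .] }  — reduce
  I7: { [E → E . f ,], [X → f E .] }  — shift, reduce
  I8: { [E → E f . ,] }  — shift
  I9: { [E → E f , .] }  — reduce
  I10: { [E → a n .] }  — reduce
  I11: { [X → E a .] }  — reduce

No state contains more than one complete item.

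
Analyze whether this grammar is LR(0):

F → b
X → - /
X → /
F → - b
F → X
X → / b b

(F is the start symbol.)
A grammar is LR(0) if no state in the canonical LR(0) collection has:
  - both a shift item (dot before a terminal) and a complete item (shift-reduce conflict), or
  - two or more complete items (reduce-reduce conflict; the accept item [F' → F .] counts as a complete item here).

Augment with F' → F and build the canonical LR(0) collection (I0 = CLOSURE({[F' → . F]}), then GOTO on every symbol after a dot until no new states appear). It has 10 states:
  I0: { [F → . - b], [F → . X], [F → . b], [F' → . F], [X → . - /], [X → . / b b], [X → . /] }  — shift
  I1: { [F → - . b], [X → - . /] }  — shift
  I2: { [X → / . b b], [X → / .] }  — shift, reduce
  I3: { [F' → F .] }  — accept
  I4: { [F → X .] }  — reduce
  I5: { [F → b .] }  — reduce
  I6: { [X → / b . b] }  — shift
  I7: { [X → / b b .] }  — reduce
  I8: { [X → - / .] }  — reduce
  I9: { [F → - b .] }  — reduce

Conflict in state I2:
  Shift-reduce conflict between [X → / .] and [X → / . b b]
So the grammar is NOT LR(0).

Answer: No. Shift-reduce conflict between [X → / .] and [X → / . b b]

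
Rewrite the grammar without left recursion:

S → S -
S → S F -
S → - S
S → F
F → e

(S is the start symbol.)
S is directly left-recursive. The standard transformation for
  A → A α₁ | ... | A α_m | β₁ | ... | β_n
is
  A  → β₁ A' | ... | β_n A'
  A' → α₁ A' | ... | α_m A' | ε

S → - S becomes S → - S S'
S → F becomes S → F S'
S → S - becomes S' → - S'
S → S F - becomes S' → F - S'
Add S' → ε

Productions for other non-terminals are unchanged:
  F → e

Resulting grammar:
S → - S S'
S → F S'
S' → - S'
S' → F - S'
S' → ε
F → e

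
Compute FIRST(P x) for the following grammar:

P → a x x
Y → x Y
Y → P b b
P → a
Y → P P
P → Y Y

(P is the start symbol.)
FIRST sets of the non-terminals involved (from the grammar, by fixed-point iteration):
  FIRST(P) = { 'a', 'x' }

To compute FIRST(P x), process the symbols left to right:
Symbol P is a non-terminal. Add FIRST(P) \ {ε} = { 'a', 'x' }
P is not nullable (ε ∉ FIRST(P)), so stop here.
FIRST(P x) = { 'a', 'x' }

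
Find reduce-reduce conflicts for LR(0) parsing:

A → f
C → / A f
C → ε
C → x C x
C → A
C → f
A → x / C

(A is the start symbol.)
A reduce-reduce conflict occurs when an LR(0) state has two complete items [A → α .] and [B → β .] — both call for a reduction, and with no lookahead the parser cannot choose between them.

Augment with A' → A and build the canonical LR(0) collection (I0 = CLOSURE({[A' → . A]}), then GOTO on every symbol after a dot until no new states appear). It has 16 states:
  I0: { [A → . f], [A → . x / C], [A' → . A] }  — shift
  I1: { [A' → A .] }  — accept
  I2: { [A → f .] }  — reduce
  I3: { [A → x . / C] }  — shift
  I4: { [A → . f], [A → . x / C], [A → x / . C], [C → . / A f], [C → . A], [C → . f], [C → . x C x], [C → .] }  — shift, reduce
  I5: { [A → . f], [A → . x / C], [C → / . A f] }  — shift
  I6: { [C → A .] }  — reduce
  I7: { [A → x / C .] }  — reduce
  I8: { [A → f .], [C → f .] }  — 2 reduces
  I9: { [A → . f], [A → . x / C], [A → x . / C], [C → . / A f], [C → . A], [C → . f], [C → . x C x], [C → .], [C → x . C x] }  — shift, reduce
  I10: { [A → . f], [A → . x / C], [A → x / . C], [C → . / A f], [C → . A], [C → . f], [C → . x C x], [C → .], [C → / . A f] }  — shift, reduce
  I11: { [C → x C . x] }  — shift
  I12: { [C → x C x .] }  — reduce
  I13: { [C → / A . f], [C → A .] }  — shift, reduce
  I14: { [C → / A f .] }  — reduce
  I15: { [C → / A . f] }  — shift

I8 contains complete items [A → f .], [C → f .] — reduce-reduce conflict.

Answer: Yes — I8: [A → f .] vs [C → f .]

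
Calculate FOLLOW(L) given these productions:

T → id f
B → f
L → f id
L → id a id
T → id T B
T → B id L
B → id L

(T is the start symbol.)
In T → B id L: L is at the end, add FOLLOW(T)
In B → id L: L is at the end, add FOLLOW(B)

The FOLLOW sets referred to above (computed the same way, to a fixed point):
  FOLLOW(T) = { $, 'f', 'id' }
  FOLLOW(B) = { $, 'f', 'id' }

Taking the union: FOLLOW(L) = { $, 'f', 'id' }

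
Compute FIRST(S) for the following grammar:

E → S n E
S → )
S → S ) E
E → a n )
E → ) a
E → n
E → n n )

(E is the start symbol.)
From S → ):
  - ')' is a terminal: add ')' and stop
From S → S ) E:
  - S is the symbol being defined: contributes nothing new
    S is not nullable, so stop

Collecting: FIRST(S) = { ')' }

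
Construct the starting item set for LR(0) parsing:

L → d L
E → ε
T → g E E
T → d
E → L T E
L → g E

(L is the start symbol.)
First, augment the grammar with L' → L
I₀ = CLOSURE({ [L' → . L] }):
  [L' → . L] has the dot before L: add [L → . d L], [L → . g E]
No further items can be added.

I₀ = { [L → . d L], [L → . g E], [L' → . L] }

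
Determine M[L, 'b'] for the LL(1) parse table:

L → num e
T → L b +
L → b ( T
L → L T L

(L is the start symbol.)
To find M[L, 'b'], we find productions for L where 'b' is in the predict set (PREDICT(N → α) = (FIRST(α) \ {ε}) ∪ (FOLLOW(N) if α ⇒* ε)).

Relevant sets:
  FIRST(L) = { 'b', 'num' }

L → num e: PREDICT = { 'num' }
L → b ( T: PREDICT = { 'b' }
  'b' is in predict set, so this production goes in M[L, 'b']
L → L T L: PREDICT = { 'b', 'num' }
  'b' is in predict set, so this production goes in M[L, 'b']

M[L, 'b'] = L → b ( T, L → L T L  (a multiply-defined cell — the grammar is not LL(1))

Answer: L → b ( T, L → L T L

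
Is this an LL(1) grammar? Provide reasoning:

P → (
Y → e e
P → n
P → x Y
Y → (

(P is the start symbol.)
A grammar is LL(1) if for each non-terminal N with multiple productions, the predict sets of those productions are pairwise disjoint, where PREDICT(N → α) = (FIRST(α) \ {ε}) ∪ (FOLLOW(N) if α ⇒* ε).

For P:
  PREDICT(P → '(') = { '(' }
  PREDICT(P → n) = { 'n' }
  PREDICT(P → x Y) = { 'x' }
For Y:
  PREDICT(Y → e e) = { 'e' }
  PREDICT(Y → '(') = { '(' }

All predict sets are disjoint. The grammar IS LL(1).

Answer: Yes, the grammar is LL(1).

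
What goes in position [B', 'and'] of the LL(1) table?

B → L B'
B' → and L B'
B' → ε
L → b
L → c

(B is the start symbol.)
B' → and L B'

To find M[B', 'and'], we find productions for B' where 'and' is in the predict set (PREDICT(N → α) = (FIRST(α) \ {ε}) ∪ (FOLLOW(N) if α ⇒* ε)).

Relevant sets:
  FOLLOW(B') = { $ }

B' → and L B': PREDICT = { 'and' }
  'and' is in predict set, so this production goes in M[B', 'and']
B' → ε: PREDICT = { $ }

M[B', 'and'] = B' → and L B'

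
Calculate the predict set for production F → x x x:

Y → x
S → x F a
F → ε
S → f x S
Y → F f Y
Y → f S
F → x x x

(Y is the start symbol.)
{ 'x' }

PREDICT(F → x x x) = (FIRST(RHS) \ {ε}) ∪ (FOLLOW(F) if ε ∈ FIRST(RHS), i.e. RHS ⇒* ε)
FIRST(x x x) = { 'x' }
ε ∉ FIRST(x x x), so FOLLOW(F) is not added.
PREDICT(F → x x x) = { 'x' }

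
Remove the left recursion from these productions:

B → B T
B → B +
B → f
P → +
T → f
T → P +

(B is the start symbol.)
B is directly left-recursive. The standard transformation for
  A → A α₁ | ... | A α_m | β₁ | ... | β_n
is
  A  → β₁ A' | ... | β_n A'
  A' → α₁ A' | ... | α_m A' | ε

B → f becomes B → f B'
B → B T becomes B' → T B'
B → B + becomes B' → + B'
Add B' → ε

Productions for other non-terminals are unchanged:
  P → +
  T → f
  T → P +

Resulting grammar:
B → f B'
B' → T B'
B' → + B'
B' → ε
P → +
T → f
T → P +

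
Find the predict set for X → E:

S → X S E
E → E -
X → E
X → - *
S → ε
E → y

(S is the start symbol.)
PREDICT(X → E) = (FIRST(RHS) \ {ε}) ∪ (FOLLOW(X) if ε ∈ FIRST(RHS), i.e. RHS ⇒* ε)
FIRST(E) = { 'y' }
FIRST(E) = { 'y' }
ε ∉ FIRST(E), so FOLLOW(X) is not added.
PREDICT(X → E) = { 'y' }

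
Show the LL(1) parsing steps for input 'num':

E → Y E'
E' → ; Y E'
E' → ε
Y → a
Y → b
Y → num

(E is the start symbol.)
LL(1) parsing maintains a stack (initially the start symbol over $) and the input. At each step: if the stack top is a terminal, match it against the current input token; if it is a non-terminal N, replace it with the RHS of M[N, lookahead] (the unique production whose predict set contains the lookahead).

Stack is shown with the top on the left.

Stack     Input  Action
-----------------------
E $       num $  output E → Y E'
Y E' $    num $  output Y → num
num E' $  num $  match 'num'
E' $      $      output E' → ε
$         $      accept

The string is accepted.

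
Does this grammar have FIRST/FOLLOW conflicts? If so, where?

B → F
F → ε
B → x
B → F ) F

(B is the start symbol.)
No FIRST/FOLLOW conflicts.

Nullable non-terminals: B, F.
FIRST sets used below: FIRST(F) = { ε }

B: nullable alternative(s) B → F; FOLLOW(B) = { $ }
  B → F: FIRST \ {ε} = { } — this is the only nullable alternative, skip
  B → x: FIRST \ {ε} = { 'x' } — disjoint from FOLLOW(B)
  B → F ) F: FIRST \ {ε} = { ')' } — disjoint from FOLLOW(B)
F has a nullable alternative but only one production, so nothing to check.

No FIRST/FOLLOW conflicts found.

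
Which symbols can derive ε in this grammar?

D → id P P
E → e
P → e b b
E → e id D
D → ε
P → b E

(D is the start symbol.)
{ 'D' }

ε-productions: D → ε
So D is immediately nullable.
No further non-terminal can be added: every production for the remaining non-terminals contains a terminal or a non-nullable non-terminal.
Nullable = { 'D' }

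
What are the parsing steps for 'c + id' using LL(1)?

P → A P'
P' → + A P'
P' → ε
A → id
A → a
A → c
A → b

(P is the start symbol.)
LL(1) parsing maintains a stack (initially the start symbol over $) and the input. At each step: if the stack top is a terminal, match it against the current input token; if it is a non-terminal N, replace it with the RHS of M[N, lookahead] (the unique production whose predict set contains the lookahead).

Stack is shown with the top on the left.

Stack     Input     Action
--------------------------
P $       c + id $  output P → A P'
A P' $    c + id $  output A → c
c P' $    c + id $  match 'c'
P' $      + id $    output P' → + A P'
+ A P' $  + id $    match '+'
A P' $    id $      output A → id
id P' $   id $      match 'id'
P' $      $         output P' → ε
$         $         accept

The string is accepted.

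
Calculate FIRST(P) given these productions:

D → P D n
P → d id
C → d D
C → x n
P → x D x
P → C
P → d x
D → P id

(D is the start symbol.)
FIRST sets of the other non-terminals involved (by the same procedure, iterated to a fixed point):
  FIRST(C) = { 'd', 'x' }

From P → d id:
  - d is a terminal: add 'd' and stop
From P → x D x:
  - x is a terminal: add 'x' and stop
From P → C:
  - C is a non-terminal: add FIRST(C) \ {ε} = { 'd', 'x' }
    C is not nullable, so stop
From P → d x:
  - d is a terminal: add 'd' and stop

Collecting: FIRST(P) = { 'd', 'x' }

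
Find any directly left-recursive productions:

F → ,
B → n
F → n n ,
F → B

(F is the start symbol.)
Direct left recursion occurs when N → N α for some non-terminal N (the right-hand side begins with the left-hand side itself).

F → ,: starts with ','
B → n: starts with n
F → n n ,: starts with n
F → B: starts with B

No direct left recursion found.

Answer: No direct left recursion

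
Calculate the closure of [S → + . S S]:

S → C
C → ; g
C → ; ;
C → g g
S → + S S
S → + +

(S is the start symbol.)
To compute CLOSURE, for each item [A → α.Bβ] where B is a non-terminal, add [B → .γ] for all productions B → γ; repeat for the newly added items until nothing changes.

Start with: [S → + . S S]
  [S → + . S S] has the dot before S: add [S → . C], [S → . + S S], [S → . + +]
  [S → . C] has the dot before C: add [C → . ; g], [C → . ; ;], [C → . g g]
No further items can be added.

CLOSURE = { [C → . ; ;], [C → . ; g], [C → . g g], [S → + . S S], [S → . + +], [S → . + S S], [S → . C] }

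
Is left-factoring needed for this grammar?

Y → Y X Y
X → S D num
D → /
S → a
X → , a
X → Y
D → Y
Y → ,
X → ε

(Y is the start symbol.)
Left-factoring is needed when two productions for the same non-terminal
share a common prefix on the right-hand side.

Productions for Y:
  Y → Y X Y
  Y → ,
Productions for X:
  X → S D num
  X → , a
  X → Y
  X → ε
Productions for D:
  D → /
  D → Y

No common prefixes found.

Answer: No, left-factoring is not needed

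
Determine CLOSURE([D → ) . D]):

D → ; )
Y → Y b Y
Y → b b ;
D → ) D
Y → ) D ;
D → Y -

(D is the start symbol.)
{ [D → ) . D], [D → . ) D], [D → . ; )], [D → . Y -], [Y → . ) D ;], [Y → . Y b Y], [Y → . b b ;] }

To compute CLOSURE, for each item [A → α.Bβ] where B is a non-terminal, add [B → .γ] for all productions B → γ; repeat for the newly added items until nothing changes.

Start with: [D → ) . D]
  [D → ) . D] has the dot before D: add [D → . ; )], [D → . ) D], [D → . Y -]
  [D → . Y -] has the dot before Y: add [Y → . Y b Y], [Y → . b b ;], [Y → . ) D ;]
No further items can be added.

CLOSURE = { [D → ) . D], [D → . ) D], [D → . ; )], [D → . Y -], [Y → . ) D ;], [Y → . Y b Y], [Y → . b b ;] }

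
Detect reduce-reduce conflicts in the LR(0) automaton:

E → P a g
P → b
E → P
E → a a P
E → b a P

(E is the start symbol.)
No reduce-reduce conflicts

Augment with E' → E and build the canonical LR(0) collection (I0 = CLOSURE({[E' → . E]}), then GOTO on every symbol after a dot until no new states appear). It has 12 states:
  I0: { [E → . P a g], [E → . P], [E → . a a P], [E → . b a P], [E' → . E], [P → . b] }  — shift
  I1: { [E' → E .] }  — accept
  I2: { [E → P . a g], [E → P .] }  — shift, reduce
  I3: { [E → a . a P] }  — shift
  I4: { [E → b . a P], [P → b .] }  — shift, reduce
  I5: { [E → b a . P], [P → . b] }  — shift
  I6: { [E → b a P .] }  — reduce
  I7: { [P → b .] }  — reduce
  I8: { [E → a a . P], [P → . b] }  — shift
  I9: { [E → a a P .] }  — reduce
  I10: { [E → P a . g] }  — shift
  I11: { [E → P a g .] }  — reduce

No state contains more than one complete item.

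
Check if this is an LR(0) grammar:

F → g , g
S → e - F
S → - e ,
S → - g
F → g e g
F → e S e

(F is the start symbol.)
Yes, the grammar is LR(0)

A grammar is LR(0) if no state in the canonical LR(0) collection has:
  - both a shift item (dot before a terminal) and a complete item (shift-reduce conflict), or
  - two or more complete items (reduce-reduce conflict; the accept item [F' → F .] counts as a complete item here).

Augment with F' → F and build the canonical LR(0) collection (I0 = CLOSURE({[F' → . F]}), then GOTO on every symbol after a dot until no new states appear). It has 17 states:
  I0: { [F → . e S e], [F → . g , g], [F → . g e g], [F' → . F] }  — shift
  I1: { [F' → F .] }  — accept
  I2: { [F → e . S e], [S → . - e ,], [S → . - g], [S → . e - F] }  — shift
  I3: { [F → g . , g], [F → g . e g] }  — shift
  I4: { [F → g , . g] }  — shift
  I5: { [F → g e . g] }  — shift
  I6: { [F → g e g .] }  — reduce
  I7: { [F → g , g .] }  — reduce
  I8: { [S → - . e ,], [S → - . g] }  — shift
  I9: { [F → e S . e] }  — shift
  I10: { [S → e . - F] }  — shift
  I11: { [F → . e S e], [F → . g , g], [F → . g e g], [S → e - . F] }  — shift
  I12: { [S → e - F .] }  — reduce
  I13: { [F → e S e .] }  — reduce
  I14: { [S → - e . ,] }  — shift
  I15: { [S → - g .] }  — reduce
  I16: { [S → - e , .] }  — reduce

Every state is either a pure shift/goto state or contains exactly one complete item and nothing to shift — no conflicts. The grammar is LR(0).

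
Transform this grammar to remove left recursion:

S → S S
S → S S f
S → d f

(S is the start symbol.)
S → d f S'
S' → S S'
S' → S f S'
S' → ε

S is directly left-recursive. The standard transformation for
  A → A α₁ | ... | A α_m | β₁ | ... | β_n
is
  A  → β₁ A' | ... | β_n A'
  A' → α₁ A' | ... | α_m A' | ε

S → d f becomes S → d f S'
S → S S becomes S' → S S'
S → S S f becomes S' → S f S'
Add S' → ε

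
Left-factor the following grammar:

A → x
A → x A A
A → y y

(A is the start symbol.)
A → x A'
A' → ε
A' → A A
A → y y

Left-factoring transforms A → αβ₁ | αβ₂ into A → αA' and A' → β₁ | β₂
(α is the longest common prefix among the alternatives). Repeat until
no nonterminal has two alternatives with a common prefix.

Round 1: A has alternatives sharing prefix 'x'. Introduce A': A → x A'
  Add: A' → ε
  Add: A' → A A

No remaining common prefixes — done.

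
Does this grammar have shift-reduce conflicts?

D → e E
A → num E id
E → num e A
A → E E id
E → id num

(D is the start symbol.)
No shift-reduce conflicts

Augment with D' → D and build the canonical LR(0) collection (I0 = CLOSURE({[D' → . D]}), then GOTO on every symbol after a dot until no new states appear). It has 15 states:
  I0: { [D → . e E], [D' → . D] }  — shift
  I1: { [D' → D .] }  — accept
  I2: { [D → e . E], [E → . id num], [E → . num e A] }  — shift
  I3: { [D → e E .] }  — reduce
  I4: { [E → id . num] }  — shift
  I5: { [E → num . e A] }  — shift
  I6: { [A → . E E id], [A → . num E id], [E → . id num], [E → . num e A], [E → num e . A] }  — shift
  I7: { [E → num e A .] }  — reduce
  I8: { [A → E . E id], [E → . id num], [E → . num e A] }  — shift
  I9: { [A → num . E id], [E → . id num], [E → . num e A], [E → num . e A] }  — shift
  I10: { [A → num E . id] }  — shift
  I11: { [A → num E id .] }  — reduce
  I12: { [A → E E . id] }  — shift
  I13: { [A → E E id .] }  — reduce
  I14: { [E → id num .] }  — reduce

No state contains both a complete item and a shift item.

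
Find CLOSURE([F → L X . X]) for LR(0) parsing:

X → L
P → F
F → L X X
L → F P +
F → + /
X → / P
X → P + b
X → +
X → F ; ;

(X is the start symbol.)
To compute CLOSURE, for each item [A → α.Bβ] where B is a non-terminal, add [B → .γ] for all productions B → γ; repeat for the newly added items until nothing changes.

Start with: [F → L X . X]
  [F → L X . X] has the dot before X: add [X → . L], [X → . / P], [X → . P + b], [X → . +], [X → . F ; ;]
  [X → . L] has the dot before L: add [L → . F P +]
  [X → . P + b] has the dot before P: add [P → . F]
  [X → . F ; ;] has the dot before F: add [F → . L X X], [F → . + /]
No further items can be added.

CLOSURE = { [F → . + /], [F → . L X X], [F → L X . X], [L → . F P +], [P → . F], [X → . +], [X → . / P], [X → . F ; ;], [X → . L], [X → . P + b] }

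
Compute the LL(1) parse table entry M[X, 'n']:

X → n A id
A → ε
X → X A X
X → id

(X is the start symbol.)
X → n A id, X → X A X

To find M[X, 'n'], we find productions for X where 'n' is in the predict set (PREDICT(N → α) = (FIRST(α) \ {ε}) ∪ (FOLLOW(N) if α ⇒* ε)).

Relevant sets:
  FIRST(X) = { 'id', 'n' }

X → n A id: PREDICT = { 'n' }
  'n' is in predict set, so this production goes in M[X, 'n']
X → X A X: PREDICT = { 'id', 'n' }
  'n' is in predict set, so this production goes in M[X, 'n']
X → id: PREDICT = { 'id' }

M[X, 'n'] = X → n A id, X → X A X  (a multiply-defined cell — the grammar is not LL(1))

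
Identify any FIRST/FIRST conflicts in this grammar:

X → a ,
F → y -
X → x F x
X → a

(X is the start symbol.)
Productions for X:
  X → a ,: FIRST = { 'a' }
  X → x F x: FIRST = { 'x' }
  X → a: FIRST = { 'a' }
F has only one production, so no FIRST/FIRST conflict is possible there.

Conflict for X: X → a , and X → a
  Overlap: { 'a' }

Answer: Yes. X → a ',' / X → a on { 'a' }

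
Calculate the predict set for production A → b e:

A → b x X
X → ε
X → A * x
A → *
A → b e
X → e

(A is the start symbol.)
PREDICT(A → b e) = (FIRST(RHS) \ {ε}) ∪ (FOLLOW(A) if ε ∈ FIRST(RHS), i.e. RHS ⇒* ε)
FIRST(b e) = { 'b' }
ε ∉ FIRST(b e), so FOLLOW(A) is not added.
PREDICT(A → b e) = { 'b' }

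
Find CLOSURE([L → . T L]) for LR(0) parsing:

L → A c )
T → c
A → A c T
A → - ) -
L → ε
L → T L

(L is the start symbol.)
{ [L → . T L], [T → . c] }

To compute CLOSURE, for each item [A → α.Bβ] where B is a non-terminal, add [B → .γ] for all productions B → γ; repeat for the newly added items until nothing changes.

Start with: [L → . T L]
  [L → . T L] has the dot before T: add [T → . c]
No further items can be added.

CLOSURE = { [L → . T L], [T → . c] }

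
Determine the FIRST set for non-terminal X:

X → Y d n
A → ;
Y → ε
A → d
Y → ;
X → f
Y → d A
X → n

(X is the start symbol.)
FIRST sets of the other non-terminals involved (by the same procedure, iterated to a fixed point):
  FIRST(Y) = { ';', 'd', ε }

From X → Y d n:
  - Y is a non-terminal: add FIRST(Y) \ {ε} = { ';', 'd' }
    Y is nullable, so continue to the next symbol
  - d is a terminal: add 'd' and stop
From X → f:
  - f is a terminal: add 'f' and stop
From X → n:
  - n is a terminal: add 'n' and stop

Collecting: FIRST(X) = { ';', 'd', 'f', 'n' }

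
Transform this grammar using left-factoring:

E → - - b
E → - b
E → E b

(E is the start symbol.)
Left-factoring transforms A → αβ₁ | αβ₂ into A → αA' and A' → β₁ | β₂
(α is the longest common prefix among the alternatives). Repeat until
no nonterminal has two alternatives with a common prefix.

Round 1: E has alternatives sharing prefix '-'. Introduce E': E → - E'
  Add: E' → - b
  Add: E' → b

No remaining common prefixes — done.

Resulting grammar:
E → - E'
E' → - b
E' → b
E → E b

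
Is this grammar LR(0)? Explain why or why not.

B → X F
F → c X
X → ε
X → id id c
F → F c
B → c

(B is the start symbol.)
No. Shift-reduce conflict between [X → .] and [B → . c]

A grammar is LR(0) if no state in the canonical LR(0) collection has:
  - both a shift item (dot before a terminal) and a complete item (shift-reduce conflict), or
  - two or more complete items (reduce-reduce conflict; the accept item [B' → B .] counts as a complete item here).

Augment with B' → B and build the canonical LR(0) collection (I0 = CLOSURE({[B' → . B]}), then GOTO on every symbol after a dot until no new states appear). It has 11 states:
  I0: { [B → . X F], [B → . c], [B' → . B], [X → . id id c], [X → .] }  — shift, reduce
  I1: { [B' → B .] }  — accept
  I2: { [B → X . F], [F → . F c], [F → . c X] }  — shift
  I3: { [B → c .] }  — reduce
  I4: { [X → id . id c] }  — shift
  I5: { [X → id id . c] }  — shift
  I6: { [X → id id c .] }  — reduce
  I7: { [B → X F .], [F → F . c] }  — shift, reduce
  I8: { [F → c . X], [X → . id id c], [X → .] }  — shift, reduce
  I9: { [F → c X .] }  — reduce
  I10: { [F → F c .] }  — reduce

Conflict in state I0:
  Shift-reduce conflict between [X → .] and [B → . c]
So the grammar is NOT LR(0).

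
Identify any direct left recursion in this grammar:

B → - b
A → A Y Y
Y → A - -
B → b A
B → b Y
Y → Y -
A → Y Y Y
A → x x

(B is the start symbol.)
Yes, A, Y are left-recursive

B → - b: starts with '-'
A → A Y Y: LEFT RECURSIVE (starts with A)
Y → A - -: starts with A
B → b A: starts with b
B → b Y: starts with b
Y → Y -: LEFT RECURSIVE (starts with Y)
A → Y Y Y: starts with Y
A → x x: starts with x

The grammar has direct left recursion on: A, Y.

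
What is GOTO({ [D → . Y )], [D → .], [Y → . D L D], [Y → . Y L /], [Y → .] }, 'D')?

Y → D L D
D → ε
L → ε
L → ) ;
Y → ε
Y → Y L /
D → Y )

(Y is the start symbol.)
GOTO(I, 'D') = CLOSURE({ [A → αX.β] : [A → α.Xβ] ∈ I, X = 'D' })

Items with dot before 'D', with the dot advanced:
  [Y → . D L D] → [Y → D . L D]
Closure of the advanced items:
  [Y → D . L D] has the dot before L: add [L → .], [L → . ) ;]

GOTO = { [L → . ) ;], [L → .], [Y → D . L D] }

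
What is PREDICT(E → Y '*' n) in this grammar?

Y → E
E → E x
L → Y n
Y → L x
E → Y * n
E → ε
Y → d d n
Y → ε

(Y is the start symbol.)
{ '*', 'd', 'n', 'x' }

PREDICT(E → Y '*' n) = (FIRST(RHS) \ {ε}) ∪ (FOLLOW(E) if ε ∈ FIRST(RHS), i.e. RHS ⇒* ε)
FIRST(Y) = { '*', 'd', 'n', 'x', ε }
FIRST(Y '*' n) = { '*', 'd', 'n', 'x' }
ε ∉ FIRST(Y '*' n), so FOLLOW(E) is not added.
PREDICT(E → Y '*' n) = { '*', 'd', 'n', 'x' }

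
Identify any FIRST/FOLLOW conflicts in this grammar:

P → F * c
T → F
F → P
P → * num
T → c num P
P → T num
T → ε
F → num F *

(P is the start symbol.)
Yes. T → F with FOLLOW(T) on { 'num' }

A FIRST/FOLLOW conflict occurs when a non-terminal N has a nullable alternative N → β (β ⇒* ε) and another alternative N → α with FIRST(α) ∩ FOLLOW(N) ≠ ∅: on such a lookahead the parser cannot decide between expanding α and letting N vanish via β.

Nullable non-terminals: T.
FIRST sets used below: FIRST(F) = { '*', 'c', 'num' }

T: nullable alternative(s) T → ε; FOLLOW(T) = { 'num' }
  T → F: FIRST \ {ε} = { '*', 'c', 'num' } — overlaps FOLLOW(T) on { 'num' }: CONFLICT
  T → c num P: FIRST \ {ε} = { 'c' } — disjoint from FOLLOW(T)
  T → ε: FIRST \ {ε} = { } — this is the only nullable alternative, skip

F, P have no nullable alternative, so no FIRST/FOLLOW check is needed there.

So the grammar has 1 FIRST/FOLLOW conflict (marked CONFLICT above).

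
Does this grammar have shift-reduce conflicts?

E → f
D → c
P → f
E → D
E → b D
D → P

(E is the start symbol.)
A shift-reduce conflict occurs when an LR(0) state has both:
  - a complete (reduce) item [A → α .] (dot at the end), and
  - a shift item [B → β . c γ] (dot before a terminal).

Augment with E' → E and build the canonical LR(0) collection (I0 = CLOSURE({[E' → . E]}), then GOTO on every symbol after a dot until no new states appear). It has 9 states:
  I0: { [D → . P], [D → . c], [E → . D], [E → . b D], [E → . f], [E' → . E], [P → . f] }  — shift
  I1: { [E → D .] }  — reduce
  I2: { [E' → E .] }  — accept
  I3: { [D → P .] }  — reduce
  I4: { [D → . P], [D → . c], [E → b . D], [P → . f] }  — shift
  I5: { [D → c .] }  — reduce
  I6: { [E → f .], [P → f .] }  — 2 reduces
  I7: { [E → b D .] }  — reduce
  I8: { [P → f .] }  — reduce

No state contains both a complete item and a shift item.

Answer: No shift-reduce conflicts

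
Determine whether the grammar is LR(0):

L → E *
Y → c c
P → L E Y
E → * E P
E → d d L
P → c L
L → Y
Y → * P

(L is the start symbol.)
A grammar is LR(0) if no state in the canonical LR(0) collection has:
  - both a shift item (dot before a terminal) and a complete item (shift-reduce conflict), or
  - two or more complete items (reduce-reduce conflict; the accept item [L' → L .] counts as a complete item here).

Augment with L' → L and build the canonical LR(0) collection (I0 = CLOSURE({[L' → . L]}), then GOTO on every symbol after a dot until no new states appear). It has 24 states:
  I0: { [E → . * E P], [E → . d d L], [L → . E *], [L → . Y], [L' → . L], [Y → . * P], [Y → . c c] }  — shift
  I1: { [E → * . E P], [E → . * E P], [E → . d d L], [L → . E *], [L → . Y], [P → . L E Y], [P → . c L], [Y → * . P], [Y → . * P], [Y → . c c] }  — shift
  I2: { [L → E . *] }  — shift
  I3: { [L' → L .] }  — accept
  I4: { [L → Y .] }  — reduce
  I5: { [Y → c . c] }  — shift
  I6: { [E → d . d L] }  — shift
  I7: { [E → . * E P], [E → . d d L], [E → d d . L], [L → . E *], [L → . Y], [Y → . * P], [Y → . c c] }  — shift
  I8: { [E → d d L .] }  — reduce
  I9: { [Y → c c .] }  — reduce
  I10: { [L → E * .] }  — reduce
  I11: { [E → * E . P], [E → . * E P], [E → . d d L], [L → . E *], [L → . Y], [L → E . *], [P → . L E Y], [P → . c L], [Y → . * P], [Y → . c c] }  — shift
  I12: { [E → . * E P], [E → . d d L], [P → L . E Y] }  — shift
  I13: { [Y → * P .] }  — reduce
  I14: { [E → . * E P], [E → . d d L], [L → . E *], [L → . Y], [P → c . L], [Y → . * P], [Y → . c c], [Y → c . c] }  — shift
  I15: { [P → c L .] }  — reduce
  I16: { [Y → c . c], [Y → c c .] }  — shift, reduce
  I17: { [E → * . E P], [E → . * E P], [E → . d d L] }  — shift
  I18: { [P → L E . Y], [Y → . * P], [Y → . c c] }  — shift
  I19: { [E → . * E P], [E → . d d L], [L → . E *], [L → . Y], [P → . L E Y], [P → . c L], [Y → * . P], [Y → . * P], [Y → . c c] }  — shift
  I20: { [P → L E Y .] }  — reduce
  I21: { [E → * E . P], [E → . * E P], [E → . d d L], [L → . E *], [L → . Y], [P → . L E Y], [P → . c L], [Y → . * P], [Y → . c c] }  — shift
  I22: { [E → * E P .] }  — reduce
  I23: { [E → * . E P], [E → . * E P], [E → . d d L], [L → . E *], [L → . Y], [L → E * .], [P → . L E Y], [P → . c L], [Y → * . P], [Y → . * P], [Y → . c c] }  — shift, reduce

Conflict in state I16:
  Shift-reduce conflict between [Y → c c .] and [Y → c . c]
So the grammar is NOT LR(0).

Answer: No. Shift-reduce conflict between [Y → c c .] and [Y → c . c]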